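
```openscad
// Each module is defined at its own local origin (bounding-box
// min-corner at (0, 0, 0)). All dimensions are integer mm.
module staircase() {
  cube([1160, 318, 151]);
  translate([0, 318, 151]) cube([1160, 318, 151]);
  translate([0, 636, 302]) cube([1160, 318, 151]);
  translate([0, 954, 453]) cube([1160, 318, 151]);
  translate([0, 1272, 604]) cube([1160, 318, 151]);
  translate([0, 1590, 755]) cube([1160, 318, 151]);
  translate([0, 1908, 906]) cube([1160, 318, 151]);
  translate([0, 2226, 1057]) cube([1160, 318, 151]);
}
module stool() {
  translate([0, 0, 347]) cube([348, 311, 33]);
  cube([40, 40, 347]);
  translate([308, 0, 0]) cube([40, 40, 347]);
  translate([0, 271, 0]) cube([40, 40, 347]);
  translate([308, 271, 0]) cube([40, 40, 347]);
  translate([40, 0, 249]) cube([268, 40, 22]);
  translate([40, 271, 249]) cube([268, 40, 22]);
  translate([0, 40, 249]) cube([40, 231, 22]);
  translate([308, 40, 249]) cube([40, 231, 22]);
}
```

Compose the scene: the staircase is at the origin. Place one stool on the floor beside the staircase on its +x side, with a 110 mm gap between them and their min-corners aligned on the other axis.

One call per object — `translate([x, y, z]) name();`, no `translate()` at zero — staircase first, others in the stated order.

staircase();
translate([1270, 0, 0]) stool();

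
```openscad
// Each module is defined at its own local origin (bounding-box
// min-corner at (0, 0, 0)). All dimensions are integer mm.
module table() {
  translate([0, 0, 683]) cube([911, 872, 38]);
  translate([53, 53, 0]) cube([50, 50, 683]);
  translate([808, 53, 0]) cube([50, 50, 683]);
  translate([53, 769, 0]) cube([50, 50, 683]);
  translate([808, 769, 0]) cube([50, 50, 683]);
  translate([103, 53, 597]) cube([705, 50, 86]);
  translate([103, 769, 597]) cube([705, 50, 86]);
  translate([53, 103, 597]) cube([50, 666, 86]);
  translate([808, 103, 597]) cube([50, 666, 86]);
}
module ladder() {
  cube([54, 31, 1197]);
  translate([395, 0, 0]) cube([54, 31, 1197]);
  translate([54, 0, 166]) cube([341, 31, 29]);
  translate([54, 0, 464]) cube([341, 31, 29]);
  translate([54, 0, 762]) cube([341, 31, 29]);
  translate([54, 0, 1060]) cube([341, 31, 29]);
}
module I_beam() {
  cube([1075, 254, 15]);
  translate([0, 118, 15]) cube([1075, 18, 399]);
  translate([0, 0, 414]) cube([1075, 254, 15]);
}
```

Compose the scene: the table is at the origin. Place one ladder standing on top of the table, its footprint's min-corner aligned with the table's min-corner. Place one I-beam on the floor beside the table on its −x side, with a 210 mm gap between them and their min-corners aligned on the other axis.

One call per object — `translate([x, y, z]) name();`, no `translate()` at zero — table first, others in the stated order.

table();
translate([0, 0, 721]) ladder();
translate([-1285, 0, 0]) I_beam();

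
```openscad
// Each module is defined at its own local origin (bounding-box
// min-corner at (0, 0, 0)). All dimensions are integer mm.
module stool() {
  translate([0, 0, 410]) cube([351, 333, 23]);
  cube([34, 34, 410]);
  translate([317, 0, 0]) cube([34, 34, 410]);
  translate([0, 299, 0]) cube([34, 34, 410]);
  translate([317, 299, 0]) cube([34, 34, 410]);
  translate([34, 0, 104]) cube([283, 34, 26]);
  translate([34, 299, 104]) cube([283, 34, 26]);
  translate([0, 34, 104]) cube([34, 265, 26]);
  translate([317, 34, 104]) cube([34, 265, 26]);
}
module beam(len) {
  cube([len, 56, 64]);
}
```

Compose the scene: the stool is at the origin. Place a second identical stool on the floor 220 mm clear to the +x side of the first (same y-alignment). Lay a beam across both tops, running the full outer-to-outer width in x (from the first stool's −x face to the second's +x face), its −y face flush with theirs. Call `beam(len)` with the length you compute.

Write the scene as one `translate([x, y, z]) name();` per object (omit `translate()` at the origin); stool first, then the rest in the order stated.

stool();
translate([571, 0, 0]) stool();
translate([0, 0, 433]) beam(922);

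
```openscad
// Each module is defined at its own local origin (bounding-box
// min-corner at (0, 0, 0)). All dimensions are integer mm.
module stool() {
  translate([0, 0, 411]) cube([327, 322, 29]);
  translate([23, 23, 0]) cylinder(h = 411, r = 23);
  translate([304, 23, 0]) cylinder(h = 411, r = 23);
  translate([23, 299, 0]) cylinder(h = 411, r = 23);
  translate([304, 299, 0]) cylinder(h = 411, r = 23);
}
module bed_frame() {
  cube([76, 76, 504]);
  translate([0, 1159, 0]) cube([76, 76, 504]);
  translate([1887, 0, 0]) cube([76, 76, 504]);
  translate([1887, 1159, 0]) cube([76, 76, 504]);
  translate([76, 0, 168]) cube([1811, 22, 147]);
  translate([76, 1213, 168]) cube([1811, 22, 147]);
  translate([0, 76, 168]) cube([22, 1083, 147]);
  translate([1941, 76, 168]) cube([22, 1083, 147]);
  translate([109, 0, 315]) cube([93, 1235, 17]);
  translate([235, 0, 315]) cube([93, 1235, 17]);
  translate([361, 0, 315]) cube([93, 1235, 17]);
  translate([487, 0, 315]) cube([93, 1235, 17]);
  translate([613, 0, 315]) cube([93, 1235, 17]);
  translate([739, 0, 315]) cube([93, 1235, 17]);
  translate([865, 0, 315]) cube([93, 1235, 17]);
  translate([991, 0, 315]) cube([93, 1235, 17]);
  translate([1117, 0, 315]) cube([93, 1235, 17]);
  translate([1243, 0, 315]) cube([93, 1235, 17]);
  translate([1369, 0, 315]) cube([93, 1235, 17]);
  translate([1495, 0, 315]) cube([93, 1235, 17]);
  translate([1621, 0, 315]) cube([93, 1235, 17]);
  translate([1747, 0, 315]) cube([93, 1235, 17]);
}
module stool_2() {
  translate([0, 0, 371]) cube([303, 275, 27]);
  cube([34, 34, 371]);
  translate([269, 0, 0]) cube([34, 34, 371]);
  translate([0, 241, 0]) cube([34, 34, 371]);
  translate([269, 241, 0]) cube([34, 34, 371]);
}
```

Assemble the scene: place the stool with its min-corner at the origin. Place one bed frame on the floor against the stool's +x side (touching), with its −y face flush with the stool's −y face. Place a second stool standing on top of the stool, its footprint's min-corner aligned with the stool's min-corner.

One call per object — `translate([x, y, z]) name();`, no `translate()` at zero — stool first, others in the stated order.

stool();
translate([327, 0, 0]) bed_frame();
translate([0, 0, 440]) stool_2();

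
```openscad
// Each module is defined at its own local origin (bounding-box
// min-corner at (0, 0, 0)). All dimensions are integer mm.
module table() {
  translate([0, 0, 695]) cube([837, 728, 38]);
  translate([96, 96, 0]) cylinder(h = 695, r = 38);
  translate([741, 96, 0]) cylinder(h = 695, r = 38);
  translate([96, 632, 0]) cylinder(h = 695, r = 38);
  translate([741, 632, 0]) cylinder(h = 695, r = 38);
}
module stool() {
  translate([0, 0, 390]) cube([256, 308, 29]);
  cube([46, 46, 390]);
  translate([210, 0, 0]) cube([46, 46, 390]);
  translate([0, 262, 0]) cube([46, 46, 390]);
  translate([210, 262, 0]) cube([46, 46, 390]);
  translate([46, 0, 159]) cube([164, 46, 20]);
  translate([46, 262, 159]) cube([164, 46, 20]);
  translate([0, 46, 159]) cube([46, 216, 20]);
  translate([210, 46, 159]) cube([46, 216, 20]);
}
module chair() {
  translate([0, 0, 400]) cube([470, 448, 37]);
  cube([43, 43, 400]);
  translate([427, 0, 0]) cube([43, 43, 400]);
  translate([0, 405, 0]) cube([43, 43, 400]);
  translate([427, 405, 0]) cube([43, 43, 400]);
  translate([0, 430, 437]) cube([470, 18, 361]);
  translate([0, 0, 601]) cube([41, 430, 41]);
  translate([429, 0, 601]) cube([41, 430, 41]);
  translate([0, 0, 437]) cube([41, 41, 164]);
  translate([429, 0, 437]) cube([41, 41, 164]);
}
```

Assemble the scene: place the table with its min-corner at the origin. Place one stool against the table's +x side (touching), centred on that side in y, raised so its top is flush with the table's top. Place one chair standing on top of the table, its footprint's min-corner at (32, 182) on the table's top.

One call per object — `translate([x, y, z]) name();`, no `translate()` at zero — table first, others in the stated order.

table();
translate([837, 210, 314]) stool();
translate([32, 182, 733]) chair();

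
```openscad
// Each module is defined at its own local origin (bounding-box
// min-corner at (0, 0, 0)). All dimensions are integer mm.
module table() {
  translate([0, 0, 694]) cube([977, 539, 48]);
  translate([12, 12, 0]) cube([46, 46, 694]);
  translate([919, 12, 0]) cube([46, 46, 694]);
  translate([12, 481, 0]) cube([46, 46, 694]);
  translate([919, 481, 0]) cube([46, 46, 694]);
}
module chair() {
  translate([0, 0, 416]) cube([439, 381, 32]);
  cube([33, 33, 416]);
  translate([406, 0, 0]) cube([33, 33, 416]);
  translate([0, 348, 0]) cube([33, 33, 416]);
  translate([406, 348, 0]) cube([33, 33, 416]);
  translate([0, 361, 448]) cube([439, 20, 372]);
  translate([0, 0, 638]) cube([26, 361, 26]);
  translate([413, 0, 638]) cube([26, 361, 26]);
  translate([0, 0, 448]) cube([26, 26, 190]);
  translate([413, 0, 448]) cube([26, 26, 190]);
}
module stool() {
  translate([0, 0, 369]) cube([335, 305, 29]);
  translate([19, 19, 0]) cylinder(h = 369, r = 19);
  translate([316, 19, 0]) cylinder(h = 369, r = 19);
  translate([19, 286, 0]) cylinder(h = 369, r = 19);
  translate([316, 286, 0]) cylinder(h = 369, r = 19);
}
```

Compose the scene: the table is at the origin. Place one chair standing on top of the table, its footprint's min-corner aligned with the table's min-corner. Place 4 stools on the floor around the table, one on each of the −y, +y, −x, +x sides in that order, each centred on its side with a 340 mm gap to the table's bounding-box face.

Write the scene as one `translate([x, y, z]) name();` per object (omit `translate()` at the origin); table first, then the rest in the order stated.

table();
translate([0, 0, 742]) chair();
translate([321, -645, 0]) stool();
translate([321, 879, 0]) stool();
translate([-675, 117, 0]) stool();
translate([1317, 117, 0]) stool();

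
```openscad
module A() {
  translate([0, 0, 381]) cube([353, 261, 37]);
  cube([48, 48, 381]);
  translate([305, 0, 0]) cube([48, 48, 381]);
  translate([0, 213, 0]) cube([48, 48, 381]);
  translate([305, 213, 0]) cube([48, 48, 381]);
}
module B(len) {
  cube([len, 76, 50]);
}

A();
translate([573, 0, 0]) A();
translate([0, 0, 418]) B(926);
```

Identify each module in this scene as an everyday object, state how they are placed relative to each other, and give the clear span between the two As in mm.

Second stool starts at x = 573; first ends at x = 353; clear span = 573 − 353 = 220 mm.

A is a stool. B is a beam. A beam spans the tops of two stools. The clear span between the two stools is 220 mm.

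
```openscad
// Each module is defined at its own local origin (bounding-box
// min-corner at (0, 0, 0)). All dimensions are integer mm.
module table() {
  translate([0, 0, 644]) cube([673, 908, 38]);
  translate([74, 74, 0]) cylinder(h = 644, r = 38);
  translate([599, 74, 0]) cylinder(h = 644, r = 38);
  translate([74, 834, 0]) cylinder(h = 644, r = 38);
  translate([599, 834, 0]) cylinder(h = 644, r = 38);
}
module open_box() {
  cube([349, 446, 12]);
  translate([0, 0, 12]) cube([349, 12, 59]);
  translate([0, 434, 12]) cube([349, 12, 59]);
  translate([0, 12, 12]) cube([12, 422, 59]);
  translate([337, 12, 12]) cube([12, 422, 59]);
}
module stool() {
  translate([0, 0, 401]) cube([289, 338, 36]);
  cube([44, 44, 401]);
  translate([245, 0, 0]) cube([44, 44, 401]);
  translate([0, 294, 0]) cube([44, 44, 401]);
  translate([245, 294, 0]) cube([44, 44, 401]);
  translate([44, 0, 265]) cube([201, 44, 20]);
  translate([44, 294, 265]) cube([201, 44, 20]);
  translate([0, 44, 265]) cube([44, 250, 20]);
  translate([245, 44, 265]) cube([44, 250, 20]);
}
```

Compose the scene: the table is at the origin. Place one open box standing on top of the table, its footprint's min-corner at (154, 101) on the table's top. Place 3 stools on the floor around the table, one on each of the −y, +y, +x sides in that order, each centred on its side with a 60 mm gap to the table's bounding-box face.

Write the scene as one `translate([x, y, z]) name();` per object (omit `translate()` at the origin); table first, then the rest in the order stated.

table();
translate([154, 101, 682]) open_box();
translate([192, -398, 0]) stool();
translate([192, 968, 0]) stool();
translate([733, 285, 0]) stool();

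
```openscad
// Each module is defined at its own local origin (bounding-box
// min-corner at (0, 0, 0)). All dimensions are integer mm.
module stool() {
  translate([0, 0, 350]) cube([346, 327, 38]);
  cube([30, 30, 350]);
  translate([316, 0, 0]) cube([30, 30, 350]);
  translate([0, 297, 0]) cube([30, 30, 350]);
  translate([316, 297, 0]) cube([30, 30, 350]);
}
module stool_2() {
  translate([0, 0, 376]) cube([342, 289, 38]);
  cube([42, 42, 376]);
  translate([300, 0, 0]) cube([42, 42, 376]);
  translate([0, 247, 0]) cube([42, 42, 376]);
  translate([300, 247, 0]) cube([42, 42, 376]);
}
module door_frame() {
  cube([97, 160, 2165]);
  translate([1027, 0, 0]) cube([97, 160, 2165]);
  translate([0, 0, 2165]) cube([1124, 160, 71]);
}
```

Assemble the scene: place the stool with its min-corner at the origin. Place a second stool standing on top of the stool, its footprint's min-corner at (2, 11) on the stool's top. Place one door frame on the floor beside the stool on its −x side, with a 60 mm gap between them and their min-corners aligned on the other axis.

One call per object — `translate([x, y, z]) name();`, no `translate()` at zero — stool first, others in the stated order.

stool();
translate([2, 11, 388]) stool_2();
translate([-1184, 0, 0]) door_frame();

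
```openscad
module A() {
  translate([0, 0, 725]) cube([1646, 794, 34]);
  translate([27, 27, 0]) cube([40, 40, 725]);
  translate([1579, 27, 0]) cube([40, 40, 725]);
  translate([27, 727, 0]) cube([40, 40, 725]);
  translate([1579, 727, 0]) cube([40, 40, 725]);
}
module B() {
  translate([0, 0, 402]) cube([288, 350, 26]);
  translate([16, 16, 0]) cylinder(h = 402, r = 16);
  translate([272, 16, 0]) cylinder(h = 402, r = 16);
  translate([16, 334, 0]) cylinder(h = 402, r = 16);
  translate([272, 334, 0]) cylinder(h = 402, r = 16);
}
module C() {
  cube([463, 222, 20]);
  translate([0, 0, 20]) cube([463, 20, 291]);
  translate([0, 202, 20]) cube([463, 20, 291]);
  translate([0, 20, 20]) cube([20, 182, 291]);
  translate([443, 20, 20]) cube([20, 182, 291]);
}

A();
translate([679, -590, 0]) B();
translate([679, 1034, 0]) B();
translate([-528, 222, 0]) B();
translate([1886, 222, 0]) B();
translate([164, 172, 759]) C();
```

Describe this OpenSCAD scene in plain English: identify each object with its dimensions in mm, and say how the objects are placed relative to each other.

A is a table: top 1646 mm (x) × 794 mm (y), 34 mm thick, upper face at z = 759 mm, on four 40×40 mm square legs, each inset 27 mm from the nearest pair of top edges, running from z = 0 to the bottom of the top.

B is a simple wooden stool: a rectangular seat 288 mm (x) by 350 mm (y), 26 mm thick, top face at z = 428 mm, on four round legs, each 32 mm in diameter. The legs rest on z = 0, each leg's axis is inset half a diameter from the nearest pair of seat edges (so the leg's bounding box is flush with the corner).

C is an open-topped rectangular box: outside dimensions 463×222×311 mm, with a uniform wall and base thickness of 20 mm. The base is a full 463×222 slab on the floor; four walls sit on top of the base. The front and back walls (the −y and +y sides) span the full width; the two side walls fit between them.

Four stools sit around the table at the −y, +y, −x, +x sides. The open box is on top of the table.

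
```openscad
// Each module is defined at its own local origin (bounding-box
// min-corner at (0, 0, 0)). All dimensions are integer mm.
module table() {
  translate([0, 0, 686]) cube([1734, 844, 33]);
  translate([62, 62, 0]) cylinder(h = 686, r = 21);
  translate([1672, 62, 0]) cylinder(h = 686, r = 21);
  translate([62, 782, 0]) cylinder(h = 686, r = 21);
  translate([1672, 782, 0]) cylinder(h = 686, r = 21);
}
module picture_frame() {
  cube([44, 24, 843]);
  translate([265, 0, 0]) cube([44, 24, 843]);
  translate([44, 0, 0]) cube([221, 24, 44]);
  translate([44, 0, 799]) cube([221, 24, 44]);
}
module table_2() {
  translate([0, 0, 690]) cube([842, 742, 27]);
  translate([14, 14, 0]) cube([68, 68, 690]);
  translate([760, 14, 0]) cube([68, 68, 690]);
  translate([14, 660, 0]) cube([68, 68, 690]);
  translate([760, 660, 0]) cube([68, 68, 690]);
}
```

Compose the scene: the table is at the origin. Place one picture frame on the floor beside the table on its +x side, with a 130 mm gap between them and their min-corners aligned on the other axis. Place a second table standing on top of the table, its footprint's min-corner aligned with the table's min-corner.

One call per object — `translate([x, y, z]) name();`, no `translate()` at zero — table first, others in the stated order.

table();
translate([1864, 0, 0]) picture_frame();
translate([0, 0, 719]) table_2();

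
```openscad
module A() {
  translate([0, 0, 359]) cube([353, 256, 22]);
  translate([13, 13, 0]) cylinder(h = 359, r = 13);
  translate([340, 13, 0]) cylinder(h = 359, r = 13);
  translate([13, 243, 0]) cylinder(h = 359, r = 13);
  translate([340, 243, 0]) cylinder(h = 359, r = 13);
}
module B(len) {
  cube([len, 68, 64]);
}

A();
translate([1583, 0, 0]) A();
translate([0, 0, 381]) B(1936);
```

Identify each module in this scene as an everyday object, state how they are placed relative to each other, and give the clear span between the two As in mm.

Second stool starts at x = 1583; first ends at x = 353; clear span = 1583 − 353 = 1230 mm.

A is a stool. B is a beam. A beam spans the tops of two stools. The clear span between the two stools is 1230 mm.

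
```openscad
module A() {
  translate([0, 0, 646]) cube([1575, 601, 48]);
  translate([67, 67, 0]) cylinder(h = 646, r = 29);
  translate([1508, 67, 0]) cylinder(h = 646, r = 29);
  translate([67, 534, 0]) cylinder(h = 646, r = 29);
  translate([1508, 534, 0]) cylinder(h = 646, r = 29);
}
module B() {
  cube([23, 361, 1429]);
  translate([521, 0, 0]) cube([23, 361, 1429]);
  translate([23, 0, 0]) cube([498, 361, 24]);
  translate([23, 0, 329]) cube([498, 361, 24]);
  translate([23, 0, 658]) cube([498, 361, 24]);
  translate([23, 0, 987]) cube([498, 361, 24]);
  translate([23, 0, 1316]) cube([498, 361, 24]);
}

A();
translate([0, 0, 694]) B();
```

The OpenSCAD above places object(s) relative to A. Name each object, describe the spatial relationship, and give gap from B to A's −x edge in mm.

The bookshelf's min-x is at 0; the table's min-x is 0; gap = 0 mm.

A is a table. B is a bookshelf. The bookshelf is on top of the table. The gap from the bookshelf to the table's −x edge is 0 mm.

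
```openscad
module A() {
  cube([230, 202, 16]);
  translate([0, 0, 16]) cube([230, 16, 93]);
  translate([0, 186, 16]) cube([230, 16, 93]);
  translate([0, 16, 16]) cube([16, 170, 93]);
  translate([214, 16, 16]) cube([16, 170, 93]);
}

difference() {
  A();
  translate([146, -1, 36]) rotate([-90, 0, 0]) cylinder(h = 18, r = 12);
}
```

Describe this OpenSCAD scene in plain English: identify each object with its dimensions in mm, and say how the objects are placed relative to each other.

A is an open storage box with external size 230×202×109 mm and wall thickness 16 mm (the base is also 16 mm thick). The base covers the whole footprint; the four walls stand on the base, with the y-facing walls full-width and the x-facing walls fitting between their inner faces.

The open box has a circular hole of radius 12 mm through its front wall, centred at (x = 146, z = 36).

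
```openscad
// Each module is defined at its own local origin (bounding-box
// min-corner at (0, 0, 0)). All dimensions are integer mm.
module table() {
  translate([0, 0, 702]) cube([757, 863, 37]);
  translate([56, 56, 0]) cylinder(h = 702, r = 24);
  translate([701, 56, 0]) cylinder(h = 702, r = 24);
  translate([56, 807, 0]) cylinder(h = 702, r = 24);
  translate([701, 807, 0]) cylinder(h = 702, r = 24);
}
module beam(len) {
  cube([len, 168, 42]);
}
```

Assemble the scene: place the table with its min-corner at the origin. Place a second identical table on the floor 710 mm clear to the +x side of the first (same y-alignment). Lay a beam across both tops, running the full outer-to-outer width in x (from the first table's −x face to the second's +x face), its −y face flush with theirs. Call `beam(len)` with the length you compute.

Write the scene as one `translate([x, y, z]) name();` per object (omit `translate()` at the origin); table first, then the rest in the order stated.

table();
translate([1467, 0, 0]) table();
translate([0, 0, 739]) beam(2224);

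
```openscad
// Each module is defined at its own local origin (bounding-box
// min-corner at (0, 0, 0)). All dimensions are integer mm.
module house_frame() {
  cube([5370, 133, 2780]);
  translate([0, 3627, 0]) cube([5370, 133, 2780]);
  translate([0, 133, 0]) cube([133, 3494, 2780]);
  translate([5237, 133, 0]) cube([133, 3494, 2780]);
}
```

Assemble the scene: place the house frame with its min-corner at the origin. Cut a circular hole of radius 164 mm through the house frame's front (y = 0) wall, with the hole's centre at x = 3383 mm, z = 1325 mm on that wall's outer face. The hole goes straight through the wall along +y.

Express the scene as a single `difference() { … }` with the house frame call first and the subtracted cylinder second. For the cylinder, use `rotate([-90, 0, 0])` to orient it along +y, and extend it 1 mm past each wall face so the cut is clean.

difference() {
  house_frame();
  translate([3383, -1, 1325]) rotate([-90, 0, 0]) cylinder(h = 135, r = 164);
}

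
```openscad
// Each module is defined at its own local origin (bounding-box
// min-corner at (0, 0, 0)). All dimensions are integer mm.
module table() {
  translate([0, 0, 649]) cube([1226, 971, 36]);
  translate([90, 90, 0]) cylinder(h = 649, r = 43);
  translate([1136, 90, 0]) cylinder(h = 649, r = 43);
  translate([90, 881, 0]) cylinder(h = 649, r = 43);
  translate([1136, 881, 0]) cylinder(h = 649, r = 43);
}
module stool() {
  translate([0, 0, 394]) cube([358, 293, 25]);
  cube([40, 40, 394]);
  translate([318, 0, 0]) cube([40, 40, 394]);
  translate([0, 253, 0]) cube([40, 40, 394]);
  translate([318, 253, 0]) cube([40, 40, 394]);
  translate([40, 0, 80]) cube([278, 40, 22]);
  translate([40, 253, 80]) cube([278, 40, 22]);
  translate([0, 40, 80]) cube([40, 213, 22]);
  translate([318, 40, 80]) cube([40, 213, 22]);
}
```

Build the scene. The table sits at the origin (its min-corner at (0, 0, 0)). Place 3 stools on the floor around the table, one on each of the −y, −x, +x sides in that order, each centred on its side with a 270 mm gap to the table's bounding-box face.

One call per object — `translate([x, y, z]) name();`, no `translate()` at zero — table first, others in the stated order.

table();
translate([434, -563, 0]) stool();
translate([-628, 339, 0]) stool();
translate([1496, 339, 0]) stool();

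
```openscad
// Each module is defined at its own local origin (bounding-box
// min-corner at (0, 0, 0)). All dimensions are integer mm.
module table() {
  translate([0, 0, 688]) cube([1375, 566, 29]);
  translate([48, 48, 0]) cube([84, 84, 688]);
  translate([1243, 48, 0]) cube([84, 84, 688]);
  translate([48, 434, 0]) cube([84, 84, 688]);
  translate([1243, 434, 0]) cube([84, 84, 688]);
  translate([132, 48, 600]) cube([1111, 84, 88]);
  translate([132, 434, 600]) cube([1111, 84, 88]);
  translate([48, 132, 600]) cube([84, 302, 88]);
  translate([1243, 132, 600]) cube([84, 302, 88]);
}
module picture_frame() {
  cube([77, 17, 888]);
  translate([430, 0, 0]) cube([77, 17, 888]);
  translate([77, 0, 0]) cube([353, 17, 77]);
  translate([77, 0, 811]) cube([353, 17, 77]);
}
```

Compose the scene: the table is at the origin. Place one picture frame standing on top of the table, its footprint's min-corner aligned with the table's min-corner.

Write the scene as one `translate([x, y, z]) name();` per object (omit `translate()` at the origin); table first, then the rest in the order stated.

table();
translate([0, 0, 717]) picture_frame();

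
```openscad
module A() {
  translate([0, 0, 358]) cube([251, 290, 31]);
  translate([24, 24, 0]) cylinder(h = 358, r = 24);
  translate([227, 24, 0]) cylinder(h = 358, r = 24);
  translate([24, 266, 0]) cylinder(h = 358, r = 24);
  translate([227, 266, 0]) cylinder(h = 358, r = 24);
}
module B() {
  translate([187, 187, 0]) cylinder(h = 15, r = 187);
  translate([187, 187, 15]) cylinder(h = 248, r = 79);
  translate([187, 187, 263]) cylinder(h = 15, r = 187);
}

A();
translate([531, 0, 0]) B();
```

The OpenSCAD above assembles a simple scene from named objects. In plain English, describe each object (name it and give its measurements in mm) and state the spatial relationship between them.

A is a four-legged stool. The seat is 251×290 mm, 31 mm thick, top at z = 389 mm. It stands on four round legs, each 48 mm in diameter, from z = 0 to the seat underside, each leg's axis is inset half a diameter from the nearest pair of seat edges (so the leg's bounding box is flush with the corner).

B is a spool: two coaxial disc flanges of radius 187 mm and thickness 15 mm, joined by a core cylinder of radius 79 mm and height 248 mm. The lower flange rests on z = 0 and the three cylinders share a vertical axis.

The spool is on the floor beside the stool on its +x side.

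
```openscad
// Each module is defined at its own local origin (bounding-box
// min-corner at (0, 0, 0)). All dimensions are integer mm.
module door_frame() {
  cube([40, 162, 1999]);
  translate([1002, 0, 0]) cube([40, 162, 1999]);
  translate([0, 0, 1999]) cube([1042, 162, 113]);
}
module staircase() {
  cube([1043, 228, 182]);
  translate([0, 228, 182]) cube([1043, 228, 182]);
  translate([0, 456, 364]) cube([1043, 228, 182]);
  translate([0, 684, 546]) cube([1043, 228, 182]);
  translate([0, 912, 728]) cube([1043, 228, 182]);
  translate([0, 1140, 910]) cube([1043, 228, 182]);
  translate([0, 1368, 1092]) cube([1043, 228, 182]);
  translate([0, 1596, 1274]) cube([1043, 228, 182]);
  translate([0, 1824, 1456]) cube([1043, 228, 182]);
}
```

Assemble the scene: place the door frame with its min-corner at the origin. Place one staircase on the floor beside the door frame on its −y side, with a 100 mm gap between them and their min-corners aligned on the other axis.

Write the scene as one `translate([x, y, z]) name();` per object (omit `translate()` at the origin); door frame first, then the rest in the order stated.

door_frame();
translate([0, -2152, 0]) staircase();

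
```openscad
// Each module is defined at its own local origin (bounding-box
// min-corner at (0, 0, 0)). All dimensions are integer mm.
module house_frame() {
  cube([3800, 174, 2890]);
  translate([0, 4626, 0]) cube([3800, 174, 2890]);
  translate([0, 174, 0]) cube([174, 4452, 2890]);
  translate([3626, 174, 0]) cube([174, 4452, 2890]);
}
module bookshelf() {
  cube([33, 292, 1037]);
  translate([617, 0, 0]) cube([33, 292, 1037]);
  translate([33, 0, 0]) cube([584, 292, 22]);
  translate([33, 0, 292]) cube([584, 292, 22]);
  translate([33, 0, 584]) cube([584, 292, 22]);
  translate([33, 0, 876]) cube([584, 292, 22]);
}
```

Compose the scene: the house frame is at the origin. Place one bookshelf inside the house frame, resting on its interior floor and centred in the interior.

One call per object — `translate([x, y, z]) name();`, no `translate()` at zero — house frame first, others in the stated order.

house_frame();
translate([1575, 2254, 0]) bookshelf();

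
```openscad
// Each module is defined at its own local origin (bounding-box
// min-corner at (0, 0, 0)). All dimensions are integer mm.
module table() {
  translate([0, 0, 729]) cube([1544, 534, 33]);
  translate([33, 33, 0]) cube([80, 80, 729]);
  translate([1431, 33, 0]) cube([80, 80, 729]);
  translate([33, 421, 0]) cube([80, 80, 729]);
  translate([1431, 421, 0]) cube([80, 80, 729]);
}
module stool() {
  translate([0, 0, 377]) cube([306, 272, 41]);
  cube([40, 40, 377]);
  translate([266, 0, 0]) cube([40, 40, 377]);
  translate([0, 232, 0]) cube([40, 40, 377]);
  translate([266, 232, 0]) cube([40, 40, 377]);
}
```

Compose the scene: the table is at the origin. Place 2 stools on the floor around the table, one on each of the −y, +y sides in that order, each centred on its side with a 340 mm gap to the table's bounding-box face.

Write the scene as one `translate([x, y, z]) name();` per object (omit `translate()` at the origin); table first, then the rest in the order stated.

table();
translate([619, -612, 0]) stool();
translate([619, 874, 0]) stool();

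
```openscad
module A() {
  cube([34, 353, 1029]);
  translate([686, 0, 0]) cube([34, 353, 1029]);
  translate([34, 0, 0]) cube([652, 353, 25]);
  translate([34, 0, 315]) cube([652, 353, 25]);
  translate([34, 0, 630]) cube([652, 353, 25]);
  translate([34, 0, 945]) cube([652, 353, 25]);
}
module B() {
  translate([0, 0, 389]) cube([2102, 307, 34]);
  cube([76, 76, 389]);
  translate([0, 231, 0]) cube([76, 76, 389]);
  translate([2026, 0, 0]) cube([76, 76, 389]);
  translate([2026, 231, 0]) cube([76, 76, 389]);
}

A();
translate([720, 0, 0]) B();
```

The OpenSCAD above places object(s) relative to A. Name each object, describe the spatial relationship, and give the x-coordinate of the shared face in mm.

The bookshelf's +x face and the bench's −x face are both at x = 720 mm.

A is a bookshelf. B is a bench. The bench is against the bookshelf's +x side, with their −y faces flush. The x-coordinate of the shared face is 720 mm.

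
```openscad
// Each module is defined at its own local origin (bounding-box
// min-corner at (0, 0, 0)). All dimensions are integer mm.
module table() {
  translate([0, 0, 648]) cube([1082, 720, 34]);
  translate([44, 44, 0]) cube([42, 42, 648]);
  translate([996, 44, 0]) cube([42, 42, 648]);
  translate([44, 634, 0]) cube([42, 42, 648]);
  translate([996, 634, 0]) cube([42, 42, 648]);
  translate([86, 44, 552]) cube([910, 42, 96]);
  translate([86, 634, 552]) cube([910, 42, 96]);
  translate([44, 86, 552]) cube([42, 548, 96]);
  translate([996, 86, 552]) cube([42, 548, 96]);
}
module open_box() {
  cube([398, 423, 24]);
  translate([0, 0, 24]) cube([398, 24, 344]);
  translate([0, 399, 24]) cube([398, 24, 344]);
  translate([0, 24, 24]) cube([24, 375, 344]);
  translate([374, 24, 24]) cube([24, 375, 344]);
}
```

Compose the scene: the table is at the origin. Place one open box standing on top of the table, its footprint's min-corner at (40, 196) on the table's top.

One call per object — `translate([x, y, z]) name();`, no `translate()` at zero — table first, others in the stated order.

table();
translate([40, 196, 682]) open_box();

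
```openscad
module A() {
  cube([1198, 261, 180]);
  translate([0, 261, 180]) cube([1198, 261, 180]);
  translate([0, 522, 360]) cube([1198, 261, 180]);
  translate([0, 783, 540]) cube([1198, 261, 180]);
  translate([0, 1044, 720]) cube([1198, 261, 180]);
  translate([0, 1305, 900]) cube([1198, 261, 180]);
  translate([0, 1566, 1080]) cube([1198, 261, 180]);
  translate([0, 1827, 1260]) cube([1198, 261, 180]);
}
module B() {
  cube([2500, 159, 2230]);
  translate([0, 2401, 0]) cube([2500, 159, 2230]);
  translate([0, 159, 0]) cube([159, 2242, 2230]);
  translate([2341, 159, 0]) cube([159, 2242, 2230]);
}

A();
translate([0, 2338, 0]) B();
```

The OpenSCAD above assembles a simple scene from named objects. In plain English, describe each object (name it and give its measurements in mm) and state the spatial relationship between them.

A is a run of 8 identical solid stair steps. Each tread is 1198×261 mm and each step block is 180 mm high. Step 1 rests on the floor; step k is offset from step 1 by (k−1)×261 mm in y and (k−1)×180 mm in z.

B is the wall frame of a small rectangular building: four walls, each 2230 mm tall and 159 mm thick, enclosing a footprint 2500 mm (x) by 2560 mm (y) outside-to-outside, with no floor or roof. The front and back walls (the −y and +y sides) span the full width; the two side walls fit between them.

The house frame is on the floor beside the staircase on its +y side.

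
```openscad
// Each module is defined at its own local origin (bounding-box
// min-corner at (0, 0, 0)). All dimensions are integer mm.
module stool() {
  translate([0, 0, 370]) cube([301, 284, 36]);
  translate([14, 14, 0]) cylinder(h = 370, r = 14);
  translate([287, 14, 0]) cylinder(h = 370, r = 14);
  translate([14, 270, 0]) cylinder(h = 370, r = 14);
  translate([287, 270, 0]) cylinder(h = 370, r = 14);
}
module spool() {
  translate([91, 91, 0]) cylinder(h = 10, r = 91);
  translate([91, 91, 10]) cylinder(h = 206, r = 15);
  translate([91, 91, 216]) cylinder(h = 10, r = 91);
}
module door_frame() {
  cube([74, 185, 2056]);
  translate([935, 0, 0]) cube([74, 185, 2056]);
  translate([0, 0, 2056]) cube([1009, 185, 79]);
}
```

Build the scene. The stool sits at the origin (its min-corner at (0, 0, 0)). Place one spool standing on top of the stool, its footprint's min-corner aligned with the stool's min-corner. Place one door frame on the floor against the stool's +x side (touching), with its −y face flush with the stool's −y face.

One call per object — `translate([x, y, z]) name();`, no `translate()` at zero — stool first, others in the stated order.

stool();
translate([0, 0, 406]) spool();
translate([301, 0, 0]) door_frame();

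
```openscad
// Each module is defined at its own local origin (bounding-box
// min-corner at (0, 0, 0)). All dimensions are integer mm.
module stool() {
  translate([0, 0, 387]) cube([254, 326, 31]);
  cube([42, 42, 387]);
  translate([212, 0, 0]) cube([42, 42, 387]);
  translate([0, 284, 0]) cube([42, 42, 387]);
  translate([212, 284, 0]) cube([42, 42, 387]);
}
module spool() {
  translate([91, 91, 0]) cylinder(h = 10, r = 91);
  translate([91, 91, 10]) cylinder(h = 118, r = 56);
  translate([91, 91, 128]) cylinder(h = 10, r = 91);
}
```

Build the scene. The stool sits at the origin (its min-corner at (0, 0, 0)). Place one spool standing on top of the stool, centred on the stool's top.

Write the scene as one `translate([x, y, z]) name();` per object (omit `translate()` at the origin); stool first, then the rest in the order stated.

stool();
translate([36, 72, 418]) spool();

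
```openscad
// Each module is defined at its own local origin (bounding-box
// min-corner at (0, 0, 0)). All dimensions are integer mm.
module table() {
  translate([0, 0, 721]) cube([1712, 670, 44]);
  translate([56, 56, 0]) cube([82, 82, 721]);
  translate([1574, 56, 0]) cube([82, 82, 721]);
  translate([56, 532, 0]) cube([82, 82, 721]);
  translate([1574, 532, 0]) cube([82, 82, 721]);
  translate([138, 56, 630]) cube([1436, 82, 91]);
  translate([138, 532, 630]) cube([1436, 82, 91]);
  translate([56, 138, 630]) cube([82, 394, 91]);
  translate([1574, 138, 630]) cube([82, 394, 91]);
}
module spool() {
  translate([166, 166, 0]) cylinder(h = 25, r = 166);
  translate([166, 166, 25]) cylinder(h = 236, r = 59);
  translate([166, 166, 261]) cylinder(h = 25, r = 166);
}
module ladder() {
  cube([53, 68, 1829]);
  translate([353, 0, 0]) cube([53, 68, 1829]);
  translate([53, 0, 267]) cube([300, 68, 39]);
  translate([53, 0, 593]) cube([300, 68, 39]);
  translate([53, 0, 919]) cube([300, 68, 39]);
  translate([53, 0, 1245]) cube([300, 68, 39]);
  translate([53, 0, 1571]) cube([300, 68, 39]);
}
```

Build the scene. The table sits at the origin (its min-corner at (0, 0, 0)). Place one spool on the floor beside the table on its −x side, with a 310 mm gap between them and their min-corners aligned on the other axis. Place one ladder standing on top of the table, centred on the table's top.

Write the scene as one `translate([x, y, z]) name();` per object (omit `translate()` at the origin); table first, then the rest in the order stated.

table();
translate([-642, 0, 0]) spool();
translate([653, 301, 765]) ladder();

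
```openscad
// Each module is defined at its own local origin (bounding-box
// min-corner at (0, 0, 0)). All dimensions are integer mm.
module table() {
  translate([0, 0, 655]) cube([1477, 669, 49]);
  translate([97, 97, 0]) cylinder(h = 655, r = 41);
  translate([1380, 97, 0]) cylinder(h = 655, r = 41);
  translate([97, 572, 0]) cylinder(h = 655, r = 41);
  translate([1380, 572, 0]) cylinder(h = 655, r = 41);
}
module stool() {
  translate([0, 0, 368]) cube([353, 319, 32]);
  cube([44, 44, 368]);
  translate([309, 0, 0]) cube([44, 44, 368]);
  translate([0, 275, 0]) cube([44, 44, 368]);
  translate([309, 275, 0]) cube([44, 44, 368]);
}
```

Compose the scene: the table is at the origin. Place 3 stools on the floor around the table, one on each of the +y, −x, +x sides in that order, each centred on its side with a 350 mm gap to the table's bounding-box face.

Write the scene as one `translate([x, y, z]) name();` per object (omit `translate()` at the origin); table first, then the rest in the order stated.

table();
translate([562, 1019, 0]) stool();
translate([-703, 175, 0]) stool();
translate([1827, 175, 0]) stool();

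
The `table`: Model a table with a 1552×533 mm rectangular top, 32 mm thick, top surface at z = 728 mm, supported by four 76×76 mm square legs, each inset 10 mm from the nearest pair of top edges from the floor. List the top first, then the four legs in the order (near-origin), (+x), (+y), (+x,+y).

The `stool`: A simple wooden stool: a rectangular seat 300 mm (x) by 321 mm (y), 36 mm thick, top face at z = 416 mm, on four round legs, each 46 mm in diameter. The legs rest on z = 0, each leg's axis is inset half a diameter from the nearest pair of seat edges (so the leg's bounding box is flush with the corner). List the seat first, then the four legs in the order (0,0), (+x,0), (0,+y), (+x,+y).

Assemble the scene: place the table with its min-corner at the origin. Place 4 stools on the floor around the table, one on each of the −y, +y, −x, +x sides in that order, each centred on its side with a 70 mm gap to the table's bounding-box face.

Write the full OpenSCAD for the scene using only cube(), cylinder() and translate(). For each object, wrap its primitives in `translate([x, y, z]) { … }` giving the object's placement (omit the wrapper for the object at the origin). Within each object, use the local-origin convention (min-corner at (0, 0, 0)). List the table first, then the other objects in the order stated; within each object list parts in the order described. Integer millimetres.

translate([0, 0, 696]) cube([1552, 533, 32]);
translate([10, 10, 0]) cube([76, 76, 696]);
translate([1466, 10, 0]) cube([76, 76, 696]);
translate([10, 447, 0]) cube([76, 76, 696]);
translate([1466, 447, 0]) cube([76, 76, 696]);
translate([626, -391, 0]) {
  translate([0, 0, 380]) cube([300, 321, 36]);
  translate([23, 23, 0]) cylinder(h = 380, r = 23);
  translate([277, 23, 0]) cylinder(h = 380, r = 23);
  translate([23, 298, 0]) cylinder(h = 380, r = 23);
  translate([277, 298, 0]) cylinder(h = 380, r = 23);
}
translate([626, 603, 0]) {
  translate([0, 0, 380]) cube([300, 321, 36]);
  translate([23, 23, 0]) cylinder(h = 380, r = 23);
  translate([277, 23, 0]) cylinder(h = 380, r = 23);
  translate([23, 298, 0]) cylinder(h = 380, r = 23);
  translate([277, 298, 0]) cylinder(h = 380, r = 23);
}
translate([-370, 106, 0]) {
  translate([0, 0, 380]) cube([300, 321, 36]);
  translate([23, 23, 0]) cylinder(h = 380, r = 23);
  translate([277, 23, 0]) cylinder(h = 380, r = 23);
  translate([23, 298, 0]) cylinder(h = 380, r = 23);
  translate([277, 298, 0]) cylinder(h = 380, r = 23);
}
translate([1622, 106, 0]) {
  translate([0, 0, 380]) cube([300, 321, 36]);
  translate([23, 23, 0]) cylinder(h = 380, r = 23);
  translate([277, 23, 0]) cylinder(h = 380, r = 23);
  translate([23, 298, 0]) cylinder(h = 380, r = 23);
  translate([277, 298, 0]) cylinder(h = 380, r = 23);
}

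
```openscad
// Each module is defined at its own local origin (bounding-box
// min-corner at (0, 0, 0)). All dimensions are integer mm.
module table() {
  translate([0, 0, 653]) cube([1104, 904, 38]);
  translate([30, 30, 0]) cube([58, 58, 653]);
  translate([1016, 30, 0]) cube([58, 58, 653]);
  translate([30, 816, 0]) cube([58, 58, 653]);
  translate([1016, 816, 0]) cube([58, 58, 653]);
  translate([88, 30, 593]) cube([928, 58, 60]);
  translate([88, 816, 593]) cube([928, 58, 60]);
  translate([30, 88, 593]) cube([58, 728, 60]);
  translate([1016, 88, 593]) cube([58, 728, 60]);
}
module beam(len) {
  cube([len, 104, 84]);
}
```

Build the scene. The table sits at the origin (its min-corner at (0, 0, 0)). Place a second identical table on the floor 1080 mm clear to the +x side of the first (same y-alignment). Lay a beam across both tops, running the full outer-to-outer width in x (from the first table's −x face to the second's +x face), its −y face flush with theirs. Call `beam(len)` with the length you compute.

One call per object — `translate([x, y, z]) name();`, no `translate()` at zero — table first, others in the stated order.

table();
translate([2184, 0, 0]) table();
translate([0, 0, 691]) beam(3288);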